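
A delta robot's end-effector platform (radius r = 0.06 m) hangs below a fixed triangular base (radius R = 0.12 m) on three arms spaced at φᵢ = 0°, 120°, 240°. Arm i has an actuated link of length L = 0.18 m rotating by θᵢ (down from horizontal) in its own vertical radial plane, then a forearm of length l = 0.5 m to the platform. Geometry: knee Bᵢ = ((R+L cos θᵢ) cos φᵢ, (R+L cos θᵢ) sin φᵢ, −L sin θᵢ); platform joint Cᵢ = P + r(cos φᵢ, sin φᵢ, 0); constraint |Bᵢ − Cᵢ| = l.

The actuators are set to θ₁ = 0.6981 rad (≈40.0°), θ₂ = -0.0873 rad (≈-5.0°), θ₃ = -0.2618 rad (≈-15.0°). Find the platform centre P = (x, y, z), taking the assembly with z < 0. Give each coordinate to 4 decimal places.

(-0.2007, -0.0319, -0.4159)

arm 1 at φ=0.0°: ρ1 = 0.1979;  S1 = (0.1979, 0.0000, -0.1157)
S2 = (0.2393·cos120.0°, 0.2393·sin120.0°, 0.0157) = (-0.1197, 0.2073, 0.0157)
φ3=240.0°: virtual centre (-0.1169, -0.2025, 0.0466), radius l
eliminate P² terms by subtracting sphere 1 from 2 and 3
[-0.6351 0.4145 0.2628]·P = 0.0050;  [-0.6296 -0.4051 0.3246]·P = 0.0043
Cramer: x(z) = -0.0073+0.4650z;  y(z) = 0.0007+0.0785z
quadratic in z: (1.2224)z²+(0.0407)z+(-0.1945)=0, √Δ=0.9760 → z ∈ {-0.4159, 0.3826}; z = -0.4159 (taking z<0)
x = -0.2007, y = -0.0319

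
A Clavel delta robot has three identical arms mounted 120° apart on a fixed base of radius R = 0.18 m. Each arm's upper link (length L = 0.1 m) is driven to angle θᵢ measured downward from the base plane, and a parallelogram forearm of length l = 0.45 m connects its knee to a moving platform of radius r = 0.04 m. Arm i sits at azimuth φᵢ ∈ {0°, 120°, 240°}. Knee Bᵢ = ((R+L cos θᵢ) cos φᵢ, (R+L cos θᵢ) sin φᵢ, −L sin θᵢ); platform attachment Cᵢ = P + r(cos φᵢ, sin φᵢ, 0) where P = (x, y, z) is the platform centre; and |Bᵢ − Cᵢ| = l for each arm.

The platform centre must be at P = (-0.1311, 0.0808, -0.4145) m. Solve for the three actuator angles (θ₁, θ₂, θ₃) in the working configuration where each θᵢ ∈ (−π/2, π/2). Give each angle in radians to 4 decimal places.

θ₁ = 1.2215, θ₂ = -0.1751, θ₃ = 0.6106

arm 1 (φ=0.0°): x'=-0.1311, y'=0.0808
  A cos θ + B sin θ = C:  0.2711·cos θ + -0.4145·sin θ = -0.2967
  γ=atan2(-0.4145,0.2711)=-0.9916;  ψ=arccos(-0.5990)=2.2130;  θ1=γ+ψ≈1.2215
rotate P by −φ2: (0.1355, 0.0731, -0.4145)
  A=0.0045, B=-0.4145, C=(l²−L²−A²−y'²−z²)/(2L)=0.0766
  γ=atan2(-0.4145,0.0045)=-1.5600;  ψ=arccos(0.1848)=1.3849;  θ2=γ+ψ≈-0.1751
arm 3 (φ=240.0°): x'=-0.0044, y'=-0.1539
  A=0.1444, B=-0.4145, C=(l²−L²−A²−y'²−z²)/(2L)=-0.1193
  √(A²+B²)=0.4389;  θ3 = -1.2355+1.8461 ≈ 0.6106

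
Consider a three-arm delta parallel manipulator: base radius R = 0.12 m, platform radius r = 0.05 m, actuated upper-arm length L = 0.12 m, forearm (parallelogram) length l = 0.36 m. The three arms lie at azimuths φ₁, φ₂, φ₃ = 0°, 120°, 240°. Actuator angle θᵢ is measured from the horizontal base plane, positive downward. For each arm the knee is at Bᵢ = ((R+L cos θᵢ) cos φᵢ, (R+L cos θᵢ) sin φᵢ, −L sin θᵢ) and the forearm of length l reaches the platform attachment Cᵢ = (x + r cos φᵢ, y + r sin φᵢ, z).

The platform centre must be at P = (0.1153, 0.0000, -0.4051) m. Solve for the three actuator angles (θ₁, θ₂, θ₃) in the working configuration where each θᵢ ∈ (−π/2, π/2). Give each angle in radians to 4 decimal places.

arm 1 (φ=0.0°): x'=0.1153, y'=0.0000
  A=-0.0453, B=-0.4051, C=(l²−L²−A²−y'²−z²)/(2L)=-0.2123
  θ1 = atan2(B,A) + arccos(C/0.4076) = 0.4365
rotate P by −φ2: (-0.0576, -0.0999, -0.4051)
  A cos θ + B sin θ = C:  0.1276·cos θ + -0.4051·sin θ = -0.3132
  θ2 = atan2(B,A) + arccos(C/0.4247) = 1.1345
rotate P by −φ3: (-0.0577, 0.0999, -0.4051)
  A cos θ + B sin θ = C:  0.1277·cos θ + -0.4051·sin θ = -0.3132
  √(A²+B²)=0.4247;  θ3 = -1.2655+2.4001 ≈ 1.1345

θ₁ = 0.4365, θ₂ = 1.1345, θ₃ = 1.1345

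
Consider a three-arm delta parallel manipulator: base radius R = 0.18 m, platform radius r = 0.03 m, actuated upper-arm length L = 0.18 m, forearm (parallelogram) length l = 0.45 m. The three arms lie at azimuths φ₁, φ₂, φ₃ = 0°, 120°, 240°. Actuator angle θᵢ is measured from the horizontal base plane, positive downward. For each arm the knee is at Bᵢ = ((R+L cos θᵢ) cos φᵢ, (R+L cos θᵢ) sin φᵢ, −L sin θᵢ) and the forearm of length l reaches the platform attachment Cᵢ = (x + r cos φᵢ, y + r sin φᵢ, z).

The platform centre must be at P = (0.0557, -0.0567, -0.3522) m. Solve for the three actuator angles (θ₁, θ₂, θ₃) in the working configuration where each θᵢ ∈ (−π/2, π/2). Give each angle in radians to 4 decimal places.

θ₁ = 0.0000, θ₂ = 0.6112, θ₃ = 0.1746

rotate P by −φ1: (0.0557, -0.0567, -0.3522)
  e−x'=0.0943;  (l²−L²−(e−x')²−y'²−z²)/2L = 0.0943
  √(A²+B²)=0.3646;  θ1 = -1.3092+1.3092 ≈ 0.0000
rotate P by −φ2: (-0.0770, -0.0199, -0.3522)
  e−x'=0.2270;  (l²−L²−(e−x')²−y'²−z²)/2L = -0.0162
  θ2 = atan2(B,A) + arccos(C/0.4190) = 0.6112
φ3=240.0° → target in arm frame (0.0213, 0.0766)
  A cos θ + B sin θ = C:  0.1287·cos θ + -0.3522·sin θ = 0.0656
  θ3 = atan2(B,A) + arccos(C/0.3750) = 0.1746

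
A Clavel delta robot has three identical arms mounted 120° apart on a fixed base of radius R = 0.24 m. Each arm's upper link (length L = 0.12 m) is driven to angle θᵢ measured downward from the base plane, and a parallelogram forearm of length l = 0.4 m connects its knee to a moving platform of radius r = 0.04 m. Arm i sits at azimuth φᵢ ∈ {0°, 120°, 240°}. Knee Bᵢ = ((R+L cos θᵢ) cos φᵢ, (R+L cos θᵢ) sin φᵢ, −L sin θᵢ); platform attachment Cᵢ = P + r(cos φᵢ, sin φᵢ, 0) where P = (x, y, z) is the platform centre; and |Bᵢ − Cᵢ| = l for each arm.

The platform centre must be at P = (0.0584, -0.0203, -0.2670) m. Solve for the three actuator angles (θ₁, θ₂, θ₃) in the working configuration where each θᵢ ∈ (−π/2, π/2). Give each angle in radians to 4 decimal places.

θ₁ = -0.3490, θ₂ = 0.6107, θ₃ = 0.3487

arm 1 (φ=0.0°): x'=0.0584, y'=-0.0203
  e−x'=0.1416;  (l²−L²−(e−x')²−y'²−z²)/2L = 0.2244
  √(A²+B²)=0.3022;  θ1 = -1.0832+0.7342 ≈ -0.3490
rotate P by −φ2: (-0.0468, -0.0404, -0.2670)
  e−x'=0.2468;  (l²−L²−(e−x')²−y'²−z²)/2L = 0.0491
  √(A²+B²)=0.3636;  θ2 = -0.8247+1.4354 ≈ 0.6107
rotate P by −φ3: (-0.0116, 0.0607, -0.2670)
  A cos θ + B sin θ = C:  0.2116·cos θ + -0.2670·sin θ = 0.1077
  √(A²+B²)=0.3407;  θ3 = -0.9006+1.2493 ≈ 0.3487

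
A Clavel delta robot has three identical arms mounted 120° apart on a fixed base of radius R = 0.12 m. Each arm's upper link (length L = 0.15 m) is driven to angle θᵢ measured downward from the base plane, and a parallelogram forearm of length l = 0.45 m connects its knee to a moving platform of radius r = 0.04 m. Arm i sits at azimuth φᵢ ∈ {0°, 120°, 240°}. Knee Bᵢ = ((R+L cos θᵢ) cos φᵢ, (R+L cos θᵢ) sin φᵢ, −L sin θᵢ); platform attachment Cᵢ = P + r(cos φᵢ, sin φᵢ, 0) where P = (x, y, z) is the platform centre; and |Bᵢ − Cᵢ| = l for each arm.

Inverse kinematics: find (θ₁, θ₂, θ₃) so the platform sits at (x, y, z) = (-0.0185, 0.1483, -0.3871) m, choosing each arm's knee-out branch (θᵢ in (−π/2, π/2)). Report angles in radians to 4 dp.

θ₁ = 0.2620, θ₂ = -0.3490, θ₃ = 0.6108

rotate P by −φ1: (-0.0185, 0.1483, -0.3871)
  A cos θ + B sin θ = C:  0.0985·cos θ + -0.3871·sin θ = -0.0051
  θ1 = atan2(B,A) + arccos(C/0.3994) = 0.2620
φ2=120.0° → target in arm frame (0.1377, -0.0581)
  e−x'=-0.0577;  (l²−L²−(e−x')²−y'²−z²)/2L = 0.0782
  √(A²+B²)=0.3914;  θ2 = -1.7187+1.3697 ≈ -0.3490
arm 3 (φ=240.0°): x'=-0.1192, y'=-0.0902
  e−x'=0.1992;  (l²−L²−(e−x')²−y'²−z²)/2L = -0.0588
  γ=atan2(-0.3871,0.1992)=-1.0956;  ψ=arccos(-0.1351)=1.7064;  θ3=γ+ψ≈0.6108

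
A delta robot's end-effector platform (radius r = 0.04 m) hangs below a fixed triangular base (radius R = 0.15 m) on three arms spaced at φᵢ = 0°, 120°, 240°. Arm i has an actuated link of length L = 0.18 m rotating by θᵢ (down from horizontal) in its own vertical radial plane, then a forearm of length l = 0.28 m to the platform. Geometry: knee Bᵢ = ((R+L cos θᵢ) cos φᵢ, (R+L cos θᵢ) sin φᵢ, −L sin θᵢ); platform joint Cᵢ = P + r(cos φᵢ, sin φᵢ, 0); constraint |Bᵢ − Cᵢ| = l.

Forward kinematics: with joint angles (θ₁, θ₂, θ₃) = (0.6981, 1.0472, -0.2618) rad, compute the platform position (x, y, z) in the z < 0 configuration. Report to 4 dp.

arm 1 at φ=0.0°: e+L cos θ1 = 0.2479;  S1 = (0.2479, 0.0000, -0.1157)
S2 = (0.2000·cos120.0°, 0.2000·sin120.0°, -0.1559) = (-0.1000, 0.1732, -0.1559)
S3 = (0.2839·cos240.0°, 0.2839·sin240.0°, 0.0466) = (-0.1419, -0.2458, 0.0466)
subtract pairs → two planes through P
plane₁₂: -0.6958x+0.3464y+-0.0804z = -0.0105
det = 0.6122;  x = 0.0040+0.1191z,  y = -0.0224+0.4713z
into |P−S₁|² = l²: 1.2363z² + 0.1522z + -0.0050 = 0;  Δ = 0.0480;  z = -0.1501 or 0.0270 → z<0 root = -0.1501
x = -0.0139, y = -0.0932

(-0.0139, -0.0932, -0.1501)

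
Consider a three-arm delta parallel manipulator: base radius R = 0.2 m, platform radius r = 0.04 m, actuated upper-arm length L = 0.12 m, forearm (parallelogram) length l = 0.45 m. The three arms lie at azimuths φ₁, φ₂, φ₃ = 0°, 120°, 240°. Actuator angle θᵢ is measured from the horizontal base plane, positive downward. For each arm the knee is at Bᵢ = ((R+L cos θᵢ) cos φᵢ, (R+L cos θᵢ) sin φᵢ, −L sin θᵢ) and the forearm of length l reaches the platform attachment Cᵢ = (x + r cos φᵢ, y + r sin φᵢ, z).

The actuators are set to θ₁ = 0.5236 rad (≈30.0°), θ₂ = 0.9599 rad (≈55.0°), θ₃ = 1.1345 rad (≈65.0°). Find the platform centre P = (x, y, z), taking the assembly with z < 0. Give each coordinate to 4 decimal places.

φ1=0.0°: virtual centre (0.2639, 0.0000, -0.0600), radius l
φ2=120.0°: virtual centre (-0.1144, 0.1982, -0.0983), radius l
centre 3 = (0.2107·cos240.0°, 0.2107·sin240.0°, -0.1088) = (-0.1054, -0.1825, -0.1088)
|centre ₂|²−|centre ₁|² = -0.0112;  |centre ₃|²−|centre ₁|² = -0.0170
plane₁₂: -0.7567x+0.3963y+-0.0766z = -0.0112
det = 0.5689;  x = 0.0191+-0.1171z,  y = 0.0081+-0.0303z
into |P−centre ₁|² = l²: 1.0146z² + 0.1768z + -0.1389 = 0;  Δ = 0.5949;  z = -0.4672 or 0.2929 → z<0 root = -0.4672
x = 0.0738, y = 0.0222

(0.0738, 0.0222, -0.4672)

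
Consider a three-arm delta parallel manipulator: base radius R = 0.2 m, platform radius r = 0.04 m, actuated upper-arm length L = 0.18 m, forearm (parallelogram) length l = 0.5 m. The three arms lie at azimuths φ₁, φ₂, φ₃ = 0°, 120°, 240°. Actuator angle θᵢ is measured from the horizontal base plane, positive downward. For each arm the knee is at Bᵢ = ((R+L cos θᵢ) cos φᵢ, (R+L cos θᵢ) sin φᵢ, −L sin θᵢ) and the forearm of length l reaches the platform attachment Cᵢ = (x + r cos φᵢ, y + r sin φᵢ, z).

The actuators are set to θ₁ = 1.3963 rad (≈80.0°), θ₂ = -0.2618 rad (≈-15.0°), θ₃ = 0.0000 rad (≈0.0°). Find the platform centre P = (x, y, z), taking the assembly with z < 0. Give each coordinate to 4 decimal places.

(-0.2701, 0.0291, -0.3678)

O1 = (0.1913·cos0.0°, 0.1913·sin0.0°, -0.1773) = (0.1913, 0.0000, -0.1773)
arm 2 at φ=120.0°: e+L cos θ2 = 0.3339;  O2 = (-0.1669, 0.2891, 0.0466)
O3 = (0.3400·cos240.0°, 0.3400·sin240.0°, 0.0000) = (-0.1700, -0.2944, 0.0000)
eliminate P² terms by subtracting sphere 1 from 2 and 3
plane₁₂: -0.7164x+0.5783y+0.4477z = 0.0456
Cramer: x(z) = -0.0648+0.5582z;  y(z) = -0.0013-0.0828z
sphere 1 gives Az²+Bz+C=0 with A=1.3184, B=0.0689, C=-0.1530;  B²−4AC=0.8117;  roots -0.3678, 0.3155;  negative root z = -0.3678
x = -0.2701, y = 0.0291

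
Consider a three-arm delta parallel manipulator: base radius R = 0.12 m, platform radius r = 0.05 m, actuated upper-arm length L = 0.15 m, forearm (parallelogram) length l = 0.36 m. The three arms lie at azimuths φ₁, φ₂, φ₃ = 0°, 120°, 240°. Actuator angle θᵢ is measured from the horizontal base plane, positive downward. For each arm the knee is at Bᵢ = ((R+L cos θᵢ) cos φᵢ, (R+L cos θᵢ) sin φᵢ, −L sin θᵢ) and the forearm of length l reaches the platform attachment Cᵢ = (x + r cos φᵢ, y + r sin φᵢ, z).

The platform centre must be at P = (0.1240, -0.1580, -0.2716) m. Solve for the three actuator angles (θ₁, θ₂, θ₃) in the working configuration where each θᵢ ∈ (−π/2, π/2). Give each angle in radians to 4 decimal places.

rotate P by −φ1: (0.1240, -0.1580, -0.2716)
  e−x'=-0.0540;  (l²−L²−(e−x')²−y'²−z²)/2L = 0.0182
  θ1 = atan2(B,A) + arccos(C/0.2769) = -0.2620
arm 2 (φ=120.0°): x'=-0.1988, y'=-0.0284
  e−x'=0.2688;  (l²−L²−(e−x')²−y'²−z²)/2L = -0.1325
  √(A²+B²)=0.3821;  θ2 = -0.7905+1.9248 ≈ 1.1343
arm 3 (φ=240.0°): x'=0.0748, y'=0.1864
  A=-0.0048, B=-0.2716, C=(l²−L²−A²−y'²−z²)/(2L)=-0.0048
  √(A²+B²)=0.2716;  θ3 = -1.5886+1.5883 ≈ -0.0002

θ₁ = -0.2620, θ₂ = 1.1343, θ₃ = -0.0002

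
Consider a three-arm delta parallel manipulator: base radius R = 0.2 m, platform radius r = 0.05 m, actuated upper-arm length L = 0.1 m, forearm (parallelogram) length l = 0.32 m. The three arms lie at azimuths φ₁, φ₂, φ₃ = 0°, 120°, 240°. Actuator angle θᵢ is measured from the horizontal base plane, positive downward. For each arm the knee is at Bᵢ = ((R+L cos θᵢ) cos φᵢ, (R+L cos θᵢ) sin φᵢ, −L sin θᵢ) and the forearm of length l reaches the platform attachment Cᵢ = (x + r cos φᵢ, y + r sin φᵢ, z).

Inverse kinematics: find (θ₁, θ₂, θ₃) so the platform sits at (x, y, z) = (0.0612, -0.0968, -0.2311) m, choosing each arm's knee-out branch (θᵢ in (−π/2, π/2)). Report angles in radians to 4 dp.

θ₁ = -0.0876, θ₂ = 1.3089, θ₃ = 0.0002

φ1=0.0° → target in arm frame (0.0612, -0.0968)
  e−x'=0.0888;  (l²−L²−(e−x')²−y'²−z²)/2L = 0.1087
  √(A²+B²)=0.2476;  θ1 = -1.2039+1.1163 ≈ -0.0876
arm 2 (φ=120.0°): x'=-0.1144, y'=-0.0046
  e−x'=0.2644;  (l²−L²−(e−x')²−y'²−z²)/2L = -0.1548
  θ2 = atan2(B,A) + arccos(C/0.3512) = 1.3089
φ3=240.0° → target in arm frame (0.0532, 0.1014)
  A cos θ + B sin θ = C:  0.0968·cos θ + -0.2311·sin θ = 0.0967
  θ3 = atan2(B,A) + arccos(C/0.2505) = 0.0002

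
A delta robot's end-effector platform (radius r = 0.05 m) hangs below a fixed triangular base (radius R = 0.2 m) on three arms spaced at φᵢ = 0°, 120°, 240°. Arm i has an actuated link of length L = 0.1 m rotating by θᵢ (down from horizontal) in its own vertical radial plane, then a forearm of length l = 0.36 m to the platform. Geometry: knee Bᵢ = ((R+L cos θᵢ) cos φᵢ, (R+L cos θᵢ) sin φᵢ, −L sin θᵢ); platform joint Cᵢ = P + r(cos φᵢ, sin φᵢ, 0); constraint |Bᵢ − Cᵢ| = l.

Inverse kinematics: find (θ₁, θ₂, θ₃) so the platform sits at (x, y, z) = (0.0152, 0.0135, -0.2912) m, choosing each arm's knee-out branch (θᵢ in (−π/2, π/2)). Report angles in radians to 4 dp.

θ₁ = 0.1743, θ₂ = 0.2618, θ₃ = 0.4359

φ1=0.0° → target in arm frame (0.0152, 0.0135)
  A=0.1348, B=-0.2912, C=(l²−L²−A²−y'²−z²)/(2L)=0.0822
  √(A²+B²)=0.3209;  θ1 = -1.1373+1.3116 ≈ 0.1743
φ2=120.0° → target in arm frame (0.0041, -0.0199)
  A cos θ + B sin θ = C:  0.1459·cos θ + -0.2912·sin θ = 0.0656
  γ=atan2(-0.2912,0.1459)=-1.1063;  ψ=arccos(0.2014)=1.3681;  θ2=γ+ψ≈0.2618
rotate P by −φ3: (-0.0193, 0.0064, -0.2912)
  A=0.1693, B=-0.2912, C=(l²−L²−A²−y'²−z²)/(2L)=0.0305
  θ3 = atan2(B,A) + arccos(C/0.3368) = 0.4359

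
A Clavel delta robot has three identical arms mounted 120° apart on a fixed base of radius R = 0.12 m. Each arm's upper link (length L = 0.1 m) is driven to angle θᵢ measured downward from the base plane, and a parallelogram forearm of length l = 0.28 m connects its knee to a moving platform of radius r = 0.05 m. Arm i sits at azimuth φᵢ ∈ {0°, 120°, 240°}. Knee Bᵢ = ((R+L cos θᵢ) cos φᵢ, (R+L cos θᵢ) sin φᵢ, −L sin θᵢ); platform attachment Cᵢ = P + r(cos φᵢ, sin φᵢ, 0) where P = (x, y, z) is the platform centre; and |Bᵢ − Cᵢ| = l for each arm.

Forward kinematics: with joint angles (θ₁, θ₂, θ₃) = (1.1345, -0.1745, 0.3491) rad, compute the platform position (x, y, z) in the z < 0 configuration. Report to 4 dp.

arm 1 at φ=0.0°: (R−r)+L cos θ1 = 0.1123;  S1 = (0.1123, 0.0000, -0.0906)
S2 = (0.1685·cos120.0°, 0.1685·sin120.0°, 0.0174) = (-0.0842, 0.1459, 0.0174)
φ3=240.0°: virtual centre (-0.0820, -0.1420, -0.0342), radius l
subtract pairs → two planes through P
linear system: -0.3930x+0.2918y = 0.0079−0.2160z; -0.3885x+-0.2840y = 0.0072−0.1129z
det = 0.2250;  x = -0.0193+0.4190z,  y = 0.0009+-0.1758z
quadratic in z: (1.2065)z²+(0.0707)z+(-0.0529)=0, √Δ=0.5100 → z ∈ {-0.2407, 0.1821}; z = -0.2407 (taking z<0)
x = -0.1202, y = 0.0433

(-0.1202, 0.0433, -0.2407)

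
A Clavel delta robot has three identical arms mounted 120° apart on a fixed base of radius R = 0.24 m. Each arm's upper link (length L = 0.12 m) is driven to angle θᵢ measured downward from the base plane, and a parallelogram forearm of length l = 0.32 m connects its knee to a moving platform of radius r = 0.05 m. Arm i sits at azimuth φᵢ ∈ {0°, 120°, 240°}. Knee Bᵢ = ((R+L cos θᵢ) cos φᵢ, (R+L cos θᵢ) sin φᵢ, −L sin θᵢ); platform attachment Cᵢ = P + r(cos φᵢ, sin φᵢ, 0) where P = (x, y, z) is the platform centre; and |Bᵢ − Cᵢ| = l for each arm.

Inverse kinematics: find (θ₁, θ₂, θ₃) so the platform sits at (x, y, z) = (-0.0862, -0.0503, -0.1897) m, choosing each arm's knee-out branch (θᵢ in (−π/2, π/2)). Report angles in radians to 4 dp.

arm 1 (φ=0.0°): x'=-0.0862, y'=-0.0503
  A cos θ + B sin θ = C:  0.2762·cos θ + -0.1897·sin θ = -0.1117
  γ=atan2(-0.1897,0.2762)=-0.6018;  ψ=arccos(-0.3333)=1.9106;  θ1=γ+ψ≈1.3088
rotate P by −φ2: (-0.0005, 0.0998, -0.1897)
  e−x'=0.1905;  (l²−L²−(e−x')²−y'²−z²)/2L = 0.0241
  θ2 = atan2(B,A) + arccos(C/0.2688) = 0.6977
rotate P by −φ3: (0.0867, -0.0495, -0.1897)
  e−x'=0.1033;  (l²−L²−(e−x')²−y'²−z²)/2L = 0.1620
  √(A²+B²)=0.2160;  θ3 = -1.0720+0.7227 ≈ -0.3493

θ₁ = 1.3088, θ₂ = 0.6977, θ₃ = -0.3493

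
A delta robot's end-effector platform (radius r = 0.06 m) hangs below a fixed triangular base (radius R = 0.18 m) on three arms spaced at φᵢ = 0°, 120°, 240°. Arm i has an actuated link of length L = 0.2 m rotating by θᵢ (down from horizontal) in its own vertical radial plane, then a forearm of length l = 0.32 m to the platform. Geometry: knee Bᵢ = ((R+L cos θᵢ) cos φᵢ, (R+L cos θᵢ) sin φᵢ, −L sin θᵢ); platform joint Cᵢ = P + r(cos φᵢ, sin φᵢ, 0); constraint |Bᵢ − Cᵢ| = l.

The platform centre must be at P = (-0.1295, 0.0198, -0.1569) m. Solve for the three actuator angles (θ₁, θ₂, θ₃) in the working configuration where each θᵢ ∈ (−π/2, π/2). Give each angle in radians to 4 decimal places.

θ₁ = 1.2219, θ₂ = -0.1740, θ₃ = 0.1742

φ1=0.0° → target in arm frame (-0.1295, 0.0198)
  A=0.2495, B=-0.1569, C=(l²−L²−A²−y'²−z²)/(2L)=-0.0621
  √(A²+B²)=0.2947;  θ1 = -0.5614+1.7833 ≈ 1.2219
arm 2 (φ=120.0°): x'=0.0819, y'=0.1023
  A=0.0381, B=-0.1569, C=(l²−L²−A²−y'²−z²)/(2L)=0.0647
  γ=atan2(-0.1569,0.0381)=-1.3326;  ψ=arccos(0.4006)=1.1586;  θ2=γ+ψ≈-0.1740
arm 3 (φ=240.0°): x'=0.0476, y'=-0.1221
  e−x'=0.0724;  (l²−L²−(e−x')²−y'²−z²)/2L = 0.0441
  γ=atan2(-0.1569,0.0724)=-1.1385;  ψ=arccos(0.2553)=1.3127;  θ3=γ+ψ≈0.1742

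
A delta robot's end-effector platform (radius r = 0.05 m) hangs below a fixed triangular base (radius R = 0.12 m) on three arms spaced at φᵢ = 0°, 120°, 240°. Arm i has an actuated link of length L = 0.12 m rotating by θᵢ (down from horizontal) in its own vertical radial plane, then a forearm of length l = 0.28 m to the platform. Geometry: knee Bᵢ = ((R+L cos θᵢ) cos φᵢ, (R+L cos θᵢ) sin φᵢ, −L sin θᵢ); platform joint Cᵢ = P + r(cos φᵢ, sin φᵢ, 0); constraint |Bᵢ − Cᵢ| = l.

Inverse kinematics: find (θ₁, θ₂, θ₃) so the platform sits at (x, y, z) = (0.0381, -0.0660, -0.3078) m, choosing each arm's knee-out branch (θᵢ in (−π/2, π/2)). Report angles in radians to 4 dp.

rotate P by −φ1: (0.0381, -0.0660, -0.3078)
  A=0.0319, B=-0.3078, C=(l²−L²−A²−y'²−z²)/(2L)=-0.1505
  √(A²+B²)=0.3094;  θ1 = -1.4675+2.0786 ≈ 0.6111
arm 2 (φ=120.0°): x'=-0.0762, y'=0.0000
  A cos θ + B sin θ = C:  0.1462·cos θ + -0.3078·sin θ = -0.2172
  γ=atan2(-0.3078,0.1462)=-1.1273;  ψ=arccos(-0.6373)=2.2617;  θ2=γ+ψ≈1.1344
φ3=240.0° → target in arm frame (0.0381, 0.0660)
  A cos θ + B sin θ = C:  0.0319·cos θ + -0.3078·sin θ = -0.1505
  θ3 = atan2(B,A) + arccos(C/0.3094) = 0.6111

θ₁ = 0.6111, θ₂ = 1.1344, θ₃ = 0.6111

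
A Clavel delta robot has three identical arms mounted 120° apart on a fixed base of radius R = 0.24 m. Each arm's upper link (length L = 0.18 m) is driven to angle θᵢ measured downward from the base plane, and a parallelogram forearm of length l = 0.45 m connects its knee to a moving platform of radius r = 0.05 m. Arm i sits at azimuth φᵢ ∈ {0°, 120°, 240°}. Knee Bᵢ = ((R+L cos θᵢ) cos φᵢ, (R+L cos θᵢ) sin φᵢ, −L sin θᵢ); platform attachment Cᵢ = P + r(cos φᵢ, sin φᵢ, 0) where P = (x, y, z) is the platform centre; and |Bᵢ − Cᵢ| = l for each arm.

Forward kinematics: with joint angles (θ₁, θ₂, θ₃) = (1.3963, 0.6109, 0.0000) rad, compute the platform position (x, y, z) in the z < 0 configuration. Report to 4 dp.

(-0.1784, -0.0681, -0.3726)

S1 = (0.2213·cos0.0°, 0.2213·sin0.0°, -0.1773) = (0.2213, 0.0000, -0.1773)
φ2=120.0°: virtual centre (-0.1687, 0.2922, -0.1032), radius l
φ3=240.0°: virtual centre (-0.1850, -0.3204, 0.0000), radius l
subtract pairs → two planes through P
linear system: -0.7799x+0.5845y = 0.0442−0.1480z; -0.8125x+-0.6409y = 0.0565−0.3545z
det = 0.9747;  x = -0.0629+0.3099z,  y = -0.0084+0.1603z
quadratic in z: (1.1217)z²+(0.1757)z+(-0.0903)=0, √Δ=0.6602 → z ∈ {-0.3726, 0.2159}; z = -0.3726 (taking z<0)
x = -0.1784, y = -0.0681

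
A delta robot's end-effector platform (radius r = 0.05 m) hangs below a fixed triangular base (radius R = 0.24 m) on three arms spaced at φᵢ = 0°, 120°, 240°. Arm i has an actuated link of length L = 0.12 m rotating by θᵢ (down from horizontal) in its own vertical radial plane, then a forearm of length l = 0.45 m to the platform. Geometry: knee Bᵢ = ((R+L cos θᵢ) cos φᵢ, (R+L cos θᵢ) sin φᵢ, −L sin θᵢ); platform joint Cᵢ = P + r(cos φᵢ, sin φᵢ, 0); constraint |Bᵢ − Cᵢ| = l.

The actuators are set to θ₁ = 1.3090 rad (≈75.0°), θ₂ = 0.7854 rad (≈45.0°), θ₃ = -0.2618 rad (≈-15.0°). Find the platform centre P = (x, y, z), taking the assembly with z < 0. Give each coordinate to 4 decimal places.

φ1=0.0°: virtual centre (0.2211, 0.0000, -0.1159), radius l
φ2=120.0°: virtual centre (-0.1374, 0.2380, -0.0849), radius l
φ3=240.0°: virtual centre (-0.1530, -0.2649, 0.0311), radius l
eliminate P² terms by subtracting sphere 1 from 2 and 3
[-0.7170 0.4761 0.0621]·P = 0.0204;  [-0.7480 -0.5299 0.2939]·P = 0.0322
det = 0.7360;  x = -0.0356+0.2348z,  y = -0.0106+0.2232z
quadratic in z: (1.1050)z²+(0.1065)z+(-0.1231)=0, √Δ=0.7453 → z ∈ {-0.3854, 0.2890}; z = -0.3854 (taking z<0)
x = -0.1261, y = -0.0967

(-0.1261, -0.0967, -0.3854)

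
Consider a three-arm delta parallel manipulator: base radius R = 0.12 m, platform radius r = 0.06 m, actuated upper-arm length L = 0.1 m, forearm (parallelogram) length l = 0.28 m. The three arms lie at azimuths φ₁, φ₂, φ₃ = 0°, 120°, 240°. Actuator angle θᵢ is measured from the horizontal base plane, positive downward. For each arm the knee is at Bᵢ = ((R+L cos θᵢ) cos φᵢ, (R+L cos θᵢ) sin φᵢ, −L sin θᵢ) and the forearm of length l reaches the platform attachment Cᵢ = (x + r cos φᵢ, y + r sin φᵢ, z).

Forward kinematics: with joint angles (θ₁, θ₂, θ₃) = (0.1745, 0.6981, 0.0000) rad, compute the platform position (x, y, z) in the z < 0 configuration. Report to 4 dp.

centre 1 = (0.1585·cos0.0°, 0.1585·sin0.0°, -0.0174) = (0.1585, 0.0000, -0.0174)
φ2=120.0°: virtual centre (-0.0683, 0.1183, -0.0643), radius l
arm 3 at φ=240.0°: (R−r)+L cos θ3 = 0.1600;  centre 3 = (-0.0800, -0.1386, 0.0000)
eliminate P² terms by subtracting sphere 1 from 2 and 3
linear system: -0.4536x+0.2366y = -0.0026−-0.0938z; -0.4770x+-0.2771y = 0.0002−0.0347z
det = 0.2386;  x = 0.0029+-0.0746z,  y = -0.0056+0.2536z
quadratic in z: (1.0699)z²+(0.0551)z+(-0.0539)=0, √Δ=0.4832 → z ∈ {-0.2516, 0.2001}; z = -0.2516 (taking z<0)
x = 0.0216, y = -0.0694

(0.0216, -0.0694, -0.2516)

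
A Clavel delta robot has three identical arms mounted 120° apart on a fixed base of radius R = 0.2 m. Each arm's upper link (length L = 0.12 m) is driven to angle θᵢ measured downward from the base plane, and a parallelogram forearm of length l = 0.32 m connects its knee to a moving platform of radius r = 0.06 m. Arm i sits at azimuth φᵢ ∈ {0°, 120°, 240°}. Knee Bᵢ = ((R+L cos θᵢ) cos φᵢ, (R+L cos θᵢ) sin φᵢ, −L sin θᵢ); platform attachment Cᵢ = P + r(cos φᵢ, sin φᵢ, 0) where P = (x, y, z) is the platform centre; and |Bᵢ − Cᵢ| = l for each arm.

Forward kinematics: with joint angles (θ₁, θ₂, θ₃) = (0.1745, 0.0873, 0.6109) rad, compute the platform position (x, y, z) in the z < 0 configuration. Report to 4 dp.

(0.0154, 0.0379, -0.2258)

φ1=0.0°: virtual centre (0.2582, 0.0000, -0.0208), radius l
centre 2 = (0.2595·cos120.0°, 0.2595·sin120.0°, -0.0105) = (-0.1298, 0.2248, -0.0105)
arm 3 at φ=240.0°: ρ3 = 0.2383;  centre 3 = (-0.1191, -0.2064, -0.0688)
eliminate P² terms by subtracting sphere 1 from 2 and 3
[-0.7759 0.4495 0.0207]·P = 0.0004;  [-0.7547 -0.4127 -0.0960]·P = -0.0056
Cramer: x(z) = 0.0036-0.0525z;  y(z) = 0.0070-0.1367z
sphere 1 gives Az²+Bz+C=0 with A=1.0214, B=0.0665, C=-0.0371;  B²−4AC=0.1559;  roots -0.2258, 0.1608;  negative root z = -0.2258
x = 0.0154, y = 0.0379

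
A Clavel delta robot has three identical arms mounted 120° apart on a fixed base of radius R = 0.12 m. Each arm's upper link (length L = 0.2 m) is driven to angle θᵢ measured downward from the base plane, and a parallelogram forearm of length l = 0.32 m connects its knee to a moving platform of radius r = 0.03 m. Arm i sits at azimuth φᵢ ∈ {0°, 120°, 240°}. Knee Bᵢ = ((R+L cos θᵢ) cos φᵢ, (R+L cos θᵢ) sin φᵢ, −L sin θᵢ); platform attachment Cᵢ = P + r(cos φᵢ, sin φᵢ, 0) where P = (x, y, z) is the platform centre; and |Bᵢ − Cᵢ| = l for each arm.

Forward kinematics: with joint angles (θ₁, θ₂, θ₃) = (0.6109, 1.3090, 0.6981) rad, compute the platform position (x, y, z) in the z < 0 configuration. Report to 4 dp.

arm 1 at φ=0.0°: (R−r)+L cos θ1 = 0.2538;  centre 1 = (0.2538, 0.0000, -0.1147)
φ2=120.0°: virtual centre (-0.0709, 0.1228, -0.1932), radius l
φ3=240.0°: virtual centre (-0.1216, -0.2106, -0.1286), radius l
|centre ₂|²−|centre ₁|² = -0.0202;  |centre ₃|²−|centre ₁|² = -0.0019
[-0.6494 0.2455 -0.1569]·P = -0.0202;  [-0.7509 -0.4213 -0.0277]·P = -0.0019
det = 0.4579;  x = 0.0196+-0.1592z,  y = -0.0304+0.2181z
quadratic in z: (1.0729)z²+(0.2908)z+(-0.0334)=0, √Δ=0.4776 → z ∈ {-0.3581, 0.0871}; z = -0.3581 (taking z<0)
x = 0.0766, y = -0.1085

(0.0766, -0.1085, -0.3581)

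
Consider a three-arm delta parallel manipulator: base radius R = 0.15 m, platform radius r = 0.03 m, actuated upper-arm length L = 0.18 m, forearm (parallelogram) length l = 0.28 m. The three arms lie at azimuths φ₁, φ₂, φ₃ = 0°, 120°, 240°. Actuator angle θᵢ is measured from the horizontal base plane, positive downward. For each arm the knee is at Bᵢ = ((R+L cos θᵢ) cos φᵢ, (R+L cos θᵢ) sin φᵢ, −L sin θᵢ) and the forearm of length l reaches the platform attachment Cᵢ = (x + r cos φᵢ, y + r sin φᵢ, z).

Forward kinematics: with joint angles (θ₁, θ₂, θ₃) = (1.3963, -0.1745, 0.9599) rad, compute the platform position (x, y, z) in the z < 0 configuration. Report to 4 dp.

S1 = (0.1513·cos0.0°, 0.1513·sin0.0°, -0.1773) = (0.1513, 0.0000, -0.1773)
S2 = (0.2973·cos120.0°, 0.2973·sin120.0°, 0.0313) = (-0.1486, 0.2574, 0.0313)
arm 3 at φ=240.0°: (R−r)+L cos θ3 = 0.2232;  S3 = (-0.1116, -0.1933, -0.1474)
eliminate P² terms by subtracting sphere 1 from 2 and 3
linear system: -0.5998x+0.5149y = 0.0350−0.4170z; -0.5257x+-0.3867y = 0.0173−0.0596z
Cramer: x(z) = -0.0447+0.3819z;  y(z) = 0.0160-0.3651z
sphere 1 gives Az²+Bz+C=0 with A=1.2791, B=0.1932, C=-0.0083;  B²−4AC=0.0800;  roots -0.1861, 0.0350;  negative root z = -0.1861
x = -0.1157, y = 0.0840

(-0.1157, 0.0840, -0.1861)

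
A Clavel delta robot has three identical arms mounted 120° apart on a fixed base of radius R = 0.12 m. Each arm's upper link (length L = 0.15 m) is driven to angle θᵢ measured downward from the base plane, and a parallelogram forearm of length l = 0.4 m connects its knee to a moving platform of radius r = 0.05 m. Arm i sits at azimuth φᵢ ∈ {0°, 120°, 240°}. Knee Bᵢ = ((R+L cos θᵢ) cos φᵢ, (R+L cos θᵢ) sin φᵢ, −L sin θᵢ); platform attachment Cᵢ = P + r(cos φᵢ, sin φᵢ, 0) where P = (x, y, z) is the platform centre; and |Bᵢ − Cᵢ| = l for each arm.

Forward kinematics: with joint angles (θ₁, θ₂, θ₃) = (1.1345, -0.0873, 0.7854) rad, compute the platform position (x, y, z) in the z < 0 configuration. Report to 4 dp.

O1 = (0.1334·cos0.0°, 0.1334·sin0.0°, -0.1359) = (0.1334, 0.0000, -0.1359)
arm 2 at φ=120.0°: e+L cos θ2 = 0.2194;  O2 = (-0.1097, 0.1900, 0.0131)
arm 3 at φ=240.0°: e+L cos θ3 = 0.1761;  O3 = (-0.0880, -0.1525, -0.1061)
subtract pairs → two planes through P
plane₁₂: -0.4862x+0.3801y+0.2981z = 0.0120
Cramer: x(z) = -0.0188+0.3589z;  y(z) = 0.0077-0.3251z
sphere 1 gives Az²+Bz+C=0 with A=1.2345, B=0.1577, C=-0.1183;  B²−4AC=0.6091;  roots -0.3800, 0.2522;  negative root z = -0.3800
x = -0.1551, y = 0.1312

(-0.1551, 0.1312, -0.3800)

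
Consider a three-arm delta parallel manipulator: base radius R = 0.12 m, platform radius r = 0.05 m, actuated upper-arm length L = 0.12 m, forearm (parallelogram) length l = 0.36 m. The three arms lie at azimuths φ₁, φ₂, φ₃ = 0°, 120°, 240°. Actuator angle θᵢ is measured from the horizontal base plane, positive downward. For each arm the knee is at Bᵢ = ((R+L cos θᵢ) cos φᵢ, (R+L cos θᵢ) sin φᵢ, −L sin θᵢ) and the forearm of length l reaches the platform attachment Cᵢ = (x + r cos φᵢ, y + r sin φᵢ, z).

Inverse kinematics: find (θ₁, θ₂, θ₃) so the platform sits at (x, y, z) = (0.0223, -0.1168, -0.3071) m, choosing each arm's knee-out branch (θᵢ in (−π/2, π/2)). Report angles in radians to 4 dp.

arm 1 (φ=0.0°): x'=0.0223, y'=-0.1168
  e−x'=0.0477;  (l²−L²−(e−x')²−y'²−z²)/2L = 0.0207
  γ=atan2(-0.3071,0.0477)=-1.4167;  ψ=arccos(0.0667)=1.5041;  θ1=γ+ψ≈0.0874
arm 2 (φ=120.0°): x'=-0.1123, y'=0.0391
  e−x'=0.1823;  (l²−L²−(e−x')²−y'²−z²)/2L = -0.0578
  √(A²+B²)=0.3571;  θ2 = -1.0351+1.7334 ≈ 0.6983
arm 3 (φ=240.0°): x'=0.0900, y'=0.0777
  e−x'=-0.0200;  (l²−L²−(e−x')²−y'²−z²)/2L = 0.0602
  θ3 = atan2(B,A) + arccos(C/0.3078) = -0.2620

θ₁ = 0.0874, θ₂ = 0.6983, θ₃ = -0.2620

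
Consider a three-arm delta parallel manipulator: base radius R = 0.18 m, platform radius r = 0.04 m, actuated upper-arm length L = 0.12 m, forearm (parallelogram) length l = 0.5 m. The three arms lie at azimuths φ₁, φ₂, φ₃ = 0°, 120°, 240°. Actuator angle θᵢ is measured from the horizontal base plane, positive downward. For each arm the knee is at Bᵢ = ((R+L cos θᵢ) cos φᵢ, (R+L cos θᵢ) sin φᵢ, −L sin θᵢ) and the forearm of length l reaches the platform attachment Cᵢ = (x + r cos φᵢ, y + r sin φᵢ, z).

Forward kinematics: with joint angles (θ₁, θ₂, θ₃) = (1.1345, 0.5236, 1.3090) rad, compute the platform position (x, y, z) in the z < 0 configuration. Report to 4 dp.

φ1=0.0°: virtual centre (0.1907, 0.0000, -0.1088), radius l
S2 = (0.2439·cos120.0°, 0.2439·sin120.0°, -0.0600) = (-0.1220, 0.2112, -0.0600)
arm 3 at φ=240.0°: e+L cos θ3 = 0.1711;  S3 = (-0.0855, -0.1481, -0.1159)
|S₂|²−|S₁|² = 0.0149;  |S₃|²−|S₁|² = -0.0055
[-0.6253 0.4225 0.0975]·P = 0.0149;  [-0.5525 -0.2963 -0.0143]·P = -0.0055
det = 0.4187;  x = -0.0050+0.0546z,  y = 0.0279+-0.1500z
sphere 1 gives Az²+Bz+C=0 with A=1.0255, B=0.1878, C=-0.1991;  B²−4AC=0.8519;  roots -0.5416, 0.3585;  negative root z = -0.5416
x = -0.0345, y = 0.1091

(-0.0345, 0.1091, -0.5416)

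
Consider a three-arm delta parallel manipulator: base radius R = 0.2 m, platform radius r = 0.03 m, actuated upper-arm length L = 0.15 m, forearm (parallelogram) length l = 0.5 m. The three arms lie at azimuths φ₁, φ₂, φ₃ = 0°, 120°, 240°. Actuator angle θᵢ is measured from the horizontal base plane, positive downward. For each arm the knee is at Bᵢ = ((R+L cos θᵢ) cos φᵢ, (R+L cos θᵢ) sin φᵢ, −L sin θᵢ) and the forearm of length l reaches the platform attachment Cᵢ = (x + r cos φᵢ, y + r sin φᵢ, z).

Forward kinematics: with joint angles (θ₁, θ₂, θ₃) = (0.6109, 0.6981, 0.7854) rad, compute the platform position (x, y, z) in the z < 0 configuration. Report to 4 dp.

(0.0228, 0.0134, -0.5066)

S1 = (0.2929·cos0.0°, 0.2929·sin0.0°, -0.0860) = (0.2929, 0.0000, -0.0860)
S2 = (0.2849·cos120.0°, 0.2849·sin120.0°, -0.0964) = (-0.1425, 0.2467, -0.0964)
S3 = (0.2761·cos240.0°, 0.2761·sin240.0°, -0.1061) = (-0.1380, -0.2391, -0.1061)
eliminate P² terms by subtracting sphere 1 from 2 and 3
linear system: -0.8706x+0.4935y = -0.0027−-0.0207z; -0.8618x+-0.4782y = -0.0057−-0.0401z
det = 0.8416;  x = 0.0049+-0.0353z,  y = 0.0031+-0.0202z
quadratic in z: (1.0017)z²+(0.1923)z+(-0.1597)=0, √Δ=0.8226 → z ∈ {-0.5066, 0.3146}; z = -0.5066 (taking z<0)
x = 0.0228, y = 0.0134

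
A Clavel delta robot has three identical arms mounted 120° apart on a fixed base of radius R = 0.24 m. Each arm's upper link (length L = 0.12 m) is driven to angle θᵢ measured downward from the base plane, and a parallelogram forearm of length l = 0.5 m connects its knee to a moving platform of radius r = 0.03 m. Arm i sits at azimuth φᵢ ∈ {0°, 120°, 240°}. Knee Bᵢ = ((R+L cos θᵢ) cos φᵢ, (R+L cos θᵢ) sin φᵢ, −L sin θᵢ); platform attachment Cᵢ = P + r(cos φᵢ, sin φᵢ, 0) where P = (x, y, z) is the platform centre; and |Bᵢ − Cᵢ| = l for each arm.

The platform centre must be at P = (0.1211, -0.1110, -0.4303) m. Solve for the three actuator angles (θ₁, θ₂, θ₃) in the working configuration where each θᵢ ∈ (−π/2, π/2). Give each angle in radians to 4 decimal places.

θ₁ = -0.0869, θ₂ = 1.3965, θ₃ = 0.4363

arm 1 (φ=0.0°): x'=0.1211, y'=-0.1110
  e−x'=0.0889;  (l²−L²−(e−x')²−y'²−z²)/2L = 0.1259
  √(A²+B²)=0.4394;  θ1 = -1.3671+1.2802 ≈ -0.0869
φ2=120.0° → target in arm frame (-0.1567, -0.0494)
  e−x'=0.3667;  (l²−L²−(e−x')²−y'²−z²)/2L = -0.3602
  γ=atan2(-0.4303,0.3667)=-0.8651;  ψ=arccos(-0.6371)=2.2616;  θ2=γ+ψ≈1.3965
rotate P by −φ3: (0.0356, 0.1604, -0.4303)
  e−x'=0.1744;  (l²−L²−(e−x')²−y'²−z²)/2L = -0.0238
  θ3 = atan2(B,A) + arccos(C/0.4643) = 0.4363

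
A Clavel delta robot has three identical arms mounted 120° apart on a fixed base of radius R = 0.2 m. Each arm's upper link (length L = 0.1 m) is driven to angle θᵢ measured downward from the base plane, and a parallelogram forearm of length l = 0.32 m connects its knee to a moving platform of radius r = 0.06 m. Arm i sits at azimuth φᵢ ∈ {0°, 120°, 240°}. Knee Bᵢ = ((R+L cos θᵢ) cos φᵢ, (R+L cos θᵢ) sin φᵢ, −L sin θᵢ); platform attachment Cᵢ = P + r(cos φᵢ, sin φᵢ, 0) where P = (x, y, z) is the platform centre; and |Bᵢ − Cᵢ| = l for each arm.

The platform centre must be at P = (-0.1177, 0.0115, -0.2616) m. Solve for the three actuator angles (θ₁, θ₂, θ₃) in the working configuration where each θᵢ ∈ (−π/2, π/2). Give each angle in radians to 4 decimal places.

θ₁ = 1.3963, θ₂ = 0.0868, θ₃ = 0.2616

rotate P by −φ1: (-0.1177, 0.0115, -0.2616)
  e−x'=0.2577;  (l²−L²−(e−x')²−y'²−z²)/2L = -0.2129
  √(A²+B²)=0.3672;  θ1 = -0.7929+2.1892 ≈ 1.3963
φ2=120.0° → target in arm frame (0.0688, 0.0962)
  A cos θ + B sin θ = C:  0.0712·cos θ + -0.2616·sin θ = 0.0482
  √(A²+B²)=0.2711;  θ2 = -1.3051+1.3919 ≈ 0.0868
rotate P by −φ3: (0.0489, -0.1077, -0.2616)
  e−x'=0.0911;  (l²−L²−(e−x')²−y'²−z²)/2L = 0.0203
  γ=atan2(-0.2616,0.0911)=-1.2357;  ψ=arccos(0.0734)=1.4973;  θ3=γ+ψ≈0.2616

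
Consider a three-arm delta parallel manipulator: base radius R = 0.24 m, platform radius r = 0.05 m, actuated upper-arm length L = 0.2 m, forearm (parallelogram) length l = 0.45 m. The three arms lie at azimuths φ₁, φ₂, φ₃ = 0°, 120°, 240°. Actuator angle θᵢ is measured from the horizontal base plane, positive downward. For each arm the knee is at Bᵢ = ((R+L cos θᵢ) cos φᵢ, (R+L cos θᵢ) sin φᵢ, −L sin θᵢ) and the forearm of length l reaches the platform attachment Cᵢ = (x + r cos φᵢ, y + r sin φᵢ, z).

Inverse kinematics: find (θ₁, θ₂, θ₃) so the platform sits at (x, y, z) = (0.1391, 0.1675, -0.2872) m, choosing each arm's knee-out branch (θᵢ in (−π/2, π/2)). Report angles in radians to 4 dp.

θ₁ = -0.2615, θ₂ = 0.1741, θ₃ = 1.3963

rotate P by −φ1: (0.1391, 0.1675, -0.2872)
  e−x'=0.0509;  (l²−L²−(e−x')²−y'²−z²)/2L = 0.1234
  √(A²+B²)=0.2917;  θ1 = -1.3954+1.1339 ≈ -0.2615
rotate P by −φ2: (0.0755, -0.2042, -0.2872)
  A=0.1145, B=-0.2872, C=(l²−L²−A²−y'²−z²)/(2L)=0.0630
  √(A²+B²)=0.3092;  θ2 = -1.1915+1.3656 ≈ 0.1741
φ3=240.0° → target in arm frame (-0.2146, 0.0367)
  A=0.4046, B=-0.2872, C=(l²−L²−A²−y'²−z²)/(2L)=-0.2126
  θ3 = atan2(B,A) + arccos(C/0.4962) = 1.3963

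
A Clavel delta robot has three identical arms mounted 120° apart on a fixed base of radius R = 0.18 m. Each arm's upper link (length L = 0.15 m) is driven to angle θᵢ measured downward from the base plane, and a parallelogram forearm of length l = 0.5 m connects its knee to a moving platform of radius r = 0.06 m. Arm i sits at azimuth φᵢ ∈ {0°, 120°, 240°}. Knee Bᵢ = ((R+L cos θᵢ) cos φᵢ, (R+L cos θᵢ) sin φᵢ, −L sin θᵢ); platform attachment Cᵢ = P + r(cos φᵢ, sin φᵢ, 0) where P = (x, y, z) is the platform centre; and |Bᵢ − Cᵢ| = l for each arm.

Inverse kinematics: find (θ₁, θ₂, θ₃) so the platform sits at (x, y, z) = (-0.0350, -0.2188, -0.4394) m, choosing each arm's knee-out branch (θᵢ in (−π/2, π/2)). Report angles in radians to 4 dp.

arm 1 (φ=0.0°): x'=-0.0350, y'=-0.2188
  A=0.1550, B=-0.4394, C=(l²−L²−A²−y'²−z²)/(2L)=-0.1249
  √(A²+B²)=0.4659;  θ1 = -1.2317+1.8422 ≈ 0.6105
arm 2 (φ=120.0°): x'=-0.1720, y'=0.1397
  A=0.2920, B=-0.4394, C=(l²−L²−A²−y'²−z²)/(2L)=-0.2345
  θ2 = atan2(B,A) + arccos(C/0.5276) = 1.0471
rotate P by −φ3: (0.2070, 0.0791, -0.4394)
  A=-0.0870, B=-0.4394, C=(l²−L²−A²−y'²−z²)/(2L)=0.0687
  θ3 = atan2(B,A) + arccos(C/0.4479) = -0.3494

θ₁ = 0.6105, θ₂ = 1.0471, θ₃ = -0.3494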